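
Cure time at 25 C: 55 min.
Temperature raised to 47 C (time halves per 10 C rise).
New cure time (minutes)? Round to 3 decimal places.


Acceleration factor = 2^(22/10) = 4.5948
New time = 55 / 4.5948 = 11.970 min

11.970


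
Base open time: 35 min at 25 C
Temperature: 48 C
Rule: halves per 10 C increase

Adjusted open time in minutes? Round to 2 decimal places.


Acceleration = 2^((48-25)/10) = 4.9246
Open time = 35 / 4.9246 = 7.11 min

7.11


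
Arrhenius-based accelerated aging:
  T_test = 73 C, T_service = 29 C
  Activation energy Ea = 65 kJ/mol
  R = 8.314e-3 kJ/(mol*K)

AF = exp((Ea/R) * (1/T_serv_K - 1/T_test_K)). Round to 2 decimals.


T_test_K = 346.15, T_serv_K = 302.15
AF = exp((65/8.314e-3) * (1/302.15 - 1/346.15))
= 26.82

26.82


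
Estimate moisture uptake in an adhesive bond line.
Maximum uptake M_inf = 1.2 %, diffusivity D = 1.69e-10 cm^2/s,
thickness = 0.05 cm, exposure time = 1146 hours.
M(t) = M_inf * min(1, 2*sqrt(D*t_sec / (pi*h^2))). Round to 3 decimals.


Convert time: 1146 h = 4125600 s
ratio = min(1, 2*sqrt(1.69e-10*4125600/(pi*0.05^2)))
= 0.595898
M(t) = 1.2 * 0.595898 = 0.715%

0.715


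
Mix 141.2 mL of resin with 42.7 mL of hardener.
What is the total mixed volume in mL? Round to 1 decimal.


Total = 141.2 + 42.7 = 183.9 mL

183.9


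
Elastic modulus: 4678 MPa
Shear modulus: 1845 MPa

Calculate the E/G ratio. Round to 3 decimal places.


E / G = 4678 / 1845 = 2.536

2.536


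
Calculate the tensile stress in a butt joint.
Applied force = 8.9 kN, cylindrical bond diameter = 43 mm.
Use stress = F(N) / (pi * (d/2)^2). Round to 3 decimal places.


A = pi * 21.5^2 = 1452.2012 mm^2
sigma = 8900.0 / 1452.2012 = 6.129 MPa

6.129


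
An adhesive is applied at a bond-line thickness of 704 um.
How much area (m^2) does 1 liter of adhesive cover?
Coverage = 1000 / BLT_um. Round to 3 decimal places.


Coverage = 1000 / 704 = 1.420 m^2

1.420


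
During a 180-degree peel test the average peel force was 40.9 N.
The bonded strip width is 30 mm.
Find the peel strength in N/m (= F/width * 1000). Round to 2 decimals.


Peel strength = F/width * 1000
= 40.9 / 30 * 1000
= 1363.33 N/m

1363.33


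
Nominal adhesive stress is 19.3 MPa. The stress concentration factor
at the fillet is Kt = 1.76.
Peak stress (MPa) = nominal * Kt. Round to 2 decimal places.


Peak = 19.3 * 1.76 = 33.97 MPa

33.97


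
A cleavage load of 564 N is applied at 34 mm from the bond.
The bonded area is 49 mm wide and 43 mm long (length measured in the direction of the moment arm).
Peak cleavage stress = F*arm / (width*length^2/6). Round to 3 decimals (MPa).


Moment = 564 * 34 = 19176 N*mm
Section modulus = 49 * 1849 / 6 = 90601 / 6 mm^3
Stress = 19176 / (90601 / 6) = 115056 / 90601
= 1.270 MPa

1.270


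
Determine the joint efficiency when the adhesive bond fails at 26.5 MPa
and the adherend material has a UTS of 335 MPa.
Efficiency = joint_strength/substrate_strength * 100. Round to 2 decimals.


Joint efficiency = 26.5 / 335 * 100
= 7.91%

7.91


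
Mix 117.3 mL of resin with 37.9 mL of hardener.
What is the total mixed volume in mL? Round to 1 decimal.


Total = 117.3 + 37.9 = 155.2 mL

155.2


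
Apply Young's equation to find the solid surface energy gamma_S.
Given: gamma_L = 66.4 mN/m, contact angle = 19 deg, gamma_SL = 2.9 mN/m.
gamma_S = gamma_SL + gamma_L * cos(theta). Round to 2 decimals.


theta_rad = 19 * pi/180 = 0.331613
gamma_S = 2.9 + 66.4 * cos(0.331613)
= 65.68 mN/m

65.68


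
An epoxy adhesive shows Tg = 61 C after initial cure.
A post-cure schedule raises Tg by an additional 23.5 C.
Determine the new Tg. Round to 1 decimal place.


New Tg = 61 + 23.5
= 84.5 C

84.5


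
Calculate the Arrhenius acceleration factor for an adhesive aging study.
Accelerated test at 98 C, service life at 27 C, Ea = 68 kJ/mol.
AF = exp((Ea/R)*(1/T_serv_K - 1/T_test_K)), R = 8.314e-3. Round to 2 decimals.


T_test = 371.15 K, T_serv = 300.15 K
Ea/R = 68 / 0.008314 = 8178.98
AF = exp(8178.98 * (1/300.15 - 1/371.15))
= 183.60

183.60


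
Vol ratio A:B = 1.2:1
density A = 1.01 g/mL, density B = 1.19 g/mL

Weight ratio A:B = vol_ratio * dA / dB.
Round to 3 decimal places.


Weight ratio = 1.2 * 1.01 / 1.19
= 1.018

1.018


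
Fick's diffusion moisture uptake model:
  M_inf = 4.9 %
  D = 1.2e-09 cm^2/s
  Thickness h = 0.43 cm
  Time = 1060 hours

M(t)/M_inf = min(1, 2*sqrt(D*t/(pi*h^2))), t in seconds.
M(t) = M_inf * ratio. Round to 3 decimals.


t_sec = 1060 * 3600 = 3816000
ratio = 2*sqrt(1.2e-09*3816000/(pi*0.43^2))
= min(1, 0.177575)
= 0.177575
M(t) = 4.9 * 0.177575 = 0.870 %

0.870


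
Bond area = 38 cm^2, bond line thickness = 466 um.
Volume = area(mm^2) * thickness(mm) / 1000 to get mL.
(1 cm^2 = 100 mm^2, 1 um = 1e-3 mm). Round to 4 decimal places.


area_mm2 = 38 * 100 = 3800
blt_mm = 466 * 1e-3 = 0.466
vol_mm3 = 3800 * 0.466 = 1770.8
vol_mL = 1770.8 / 1000 = 1.7708 mL

1.7708


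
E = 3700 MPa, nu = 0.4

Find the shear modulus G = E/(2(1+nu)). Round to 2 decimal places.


G = 3700 / (2 * 1.40)
= 1321.43 MPa

1321.43


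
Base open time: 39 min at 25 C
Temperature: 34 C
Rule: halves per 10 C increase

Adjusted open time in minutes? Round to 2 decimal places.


Acceleration = 2^((34-25)/10) = 1.8661
Open time = 39 / 1.8661 = 20.90 min

20.90


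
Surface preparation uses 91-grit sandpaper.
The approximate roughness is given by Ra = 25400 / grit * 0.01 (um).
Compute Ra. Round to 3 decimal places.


Ra = 25400 / 91 * 0.01
= 254 / 91
= 2.791 um

2.791


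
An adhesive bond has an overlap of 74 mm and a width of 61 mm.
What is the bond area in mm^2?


Bond area = overlap * width
= 74 * 61
= 4514 mm^2

4514


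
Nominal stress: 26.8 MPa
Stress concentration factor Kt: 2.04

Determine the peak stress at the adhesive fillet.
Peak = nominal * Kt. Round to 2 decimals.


Peak stress = 26.8 * 2.04
= 54.67 MPa

54.67


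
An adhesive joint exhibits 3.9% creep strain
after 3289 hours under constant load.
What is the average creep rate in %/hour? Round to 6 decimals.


Creep rate = strain / time
= 3.9 / 3289
= 0.001186 %/h

0.001186


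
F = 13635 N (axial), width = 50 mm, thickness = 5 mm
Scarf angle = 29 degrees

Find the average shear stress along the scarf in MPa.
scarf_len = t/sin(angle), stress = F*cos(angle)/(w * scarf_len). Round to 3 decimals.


scarf_len = 5/sin(29 deg) = 10.3133
cos(29 deg) = 0.874620
stress = 13635*0.874620/(50*10.3133) = 23.126 MPa

23.126


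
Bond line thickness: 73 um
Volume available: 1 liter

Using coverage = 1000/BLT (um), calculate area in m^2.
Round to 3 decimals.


1 L = 1e6 mm^3, thickness = 73 um = 0.073 mm
Area = 1e6 / 0.073 mm^2 = (1e6 / 0.073) / 1e6 m^2 = 1000 / 73 m^2
= 13.699 m^2

13.699


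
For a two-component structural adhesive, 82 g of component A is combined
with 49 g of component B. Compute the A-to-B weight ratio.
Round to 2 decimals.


Weight ratio A:B = 82 / 49
= 1.67

1.67


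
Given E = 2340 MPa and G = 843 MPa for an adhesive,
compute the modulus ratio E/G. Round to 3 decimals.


E/G ratio = 2340 / 843 = 2.776

2.776


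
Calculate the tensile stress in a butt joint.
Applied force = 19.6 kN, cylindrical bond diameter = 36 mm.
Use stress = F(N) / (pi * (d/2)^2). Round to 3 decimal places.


A = pi * 18.0^2 = 1017.8760 mm^2
sigma = 19600.0 / 1017.8760 = 19.256 MPa

19.256


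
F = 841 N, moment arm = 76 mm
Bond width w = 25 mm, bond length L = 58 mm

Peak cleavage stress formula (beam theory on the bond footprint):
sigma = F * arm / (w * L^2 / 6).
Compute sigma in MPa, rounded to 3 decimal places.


sigma = (841 * 76) / (25 * 3364 / 6)
= 63916 * 6 / 84100
= 383496 / 84100
= 4.560 MPa

4.560


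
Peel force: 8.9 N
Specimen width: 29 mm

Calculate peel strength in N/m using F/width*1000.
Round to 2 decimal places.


Peel strength = 8.9 / 29 * 1000 = 306.90 N/m

306.90


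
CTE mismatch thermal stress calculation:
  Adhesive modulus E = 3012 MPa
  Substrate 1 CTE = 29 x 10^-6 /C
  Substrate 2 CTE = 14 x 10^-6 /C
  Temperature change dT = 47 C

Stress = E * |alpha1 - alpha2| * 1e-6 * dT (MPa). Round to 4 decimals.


delta_alpha = |29 - 14| = 15 x 10^-6/C
Stress = 3012 * 15e-6 * 47
= 2.1235 MPa

2.1235


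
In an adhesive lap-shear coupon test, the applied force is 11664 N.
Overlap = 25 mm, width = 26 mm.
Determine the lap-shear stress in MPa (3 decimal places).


stress = F / (overlap * width)
= 11664 / (25 * 26)
= 17.945 MPa

17.945


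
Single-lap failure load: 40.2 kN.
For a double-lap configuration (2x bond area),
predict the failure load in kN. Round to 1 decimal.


Failure load = 40.2 * 2 = 80.4 kN

80.4


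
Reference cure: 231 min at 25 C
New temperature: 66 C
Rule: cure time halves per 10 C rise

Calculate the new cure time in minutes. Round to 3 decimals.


factor = 2^((66-25)/10) = 17.1484
t_new = 231 / 17.1484 = 13.471 min

13.471


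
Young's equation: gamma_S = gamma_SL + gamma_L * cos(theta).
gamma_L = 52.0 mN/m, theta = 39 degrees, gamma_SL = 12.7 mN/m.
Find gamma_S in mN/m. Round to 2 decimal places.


cos(39 deg) = 0.777146
gamma_S = 12.7 + 52.0 * 0.777146
= 53.11 mN/m

53.11


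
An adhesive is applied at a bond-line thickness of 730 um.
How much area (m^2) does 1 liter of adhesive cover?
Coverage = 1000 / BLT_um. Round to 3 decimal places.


Coverage = 1000 / 730 = 1.370 m^2

1.370


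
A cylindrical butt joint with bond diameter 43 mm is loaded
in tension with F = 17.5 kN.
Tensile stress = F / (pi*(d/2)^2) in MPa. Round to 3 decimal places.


Area = pi * (43/2)^2 = 1452.2012 mm^2
Stress = 17.5*1000 / 1452.2012
= 12.051 MPa

12.051


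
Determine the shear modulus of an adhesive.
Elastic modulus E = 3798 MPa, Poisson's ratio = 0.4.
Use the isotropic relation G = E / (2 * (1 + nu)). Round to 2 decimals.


G = 3798 / (2*(1+0.4)) = 3798 / 2.80
= 1356.43 MPa

1356.43


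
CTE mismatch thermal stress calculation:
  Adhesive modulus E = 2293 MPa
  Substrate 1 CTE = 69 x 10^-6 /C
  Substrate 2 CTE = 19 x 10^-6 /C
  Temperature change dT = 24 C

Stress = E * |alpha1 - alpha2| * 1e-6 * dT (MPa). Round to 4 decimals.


delta_alpha = |69 - 19| = 50 x 10^-6/C
Stress = 2293 * 50e-6 * 24
= 2.7516 MPa

2.7516


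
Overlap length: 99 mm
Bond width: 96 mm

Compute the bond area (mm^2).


Bond area = 99 * 96 = 9504 mm^2

9504


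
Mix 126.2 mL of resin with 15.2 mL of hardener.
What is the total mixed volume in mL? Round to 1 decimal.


Total = 126.2 + 15.2 = 141.4 mL

141.4


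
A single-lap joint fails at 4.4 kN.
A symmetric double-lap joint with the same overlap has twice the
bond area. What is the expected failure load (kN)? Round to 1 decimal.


Double-lap load = 2 * 4.4 = 8.8 kN

8.8


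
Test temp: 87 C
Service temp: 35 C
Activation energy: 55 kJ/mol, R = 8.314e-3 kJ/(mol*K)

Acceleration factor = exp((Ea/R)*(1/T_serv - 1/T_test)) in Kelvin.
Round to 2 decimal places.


AF = exp((55/0.008314)*(1/308.15 - 1/360.15))
= 22.19

22.19


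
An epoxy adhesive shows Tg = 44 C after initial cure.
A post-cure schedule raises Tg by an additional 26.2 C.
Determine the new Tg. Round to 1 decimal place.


New Tg = 44 + 26.2
= 70.2 C

70.2


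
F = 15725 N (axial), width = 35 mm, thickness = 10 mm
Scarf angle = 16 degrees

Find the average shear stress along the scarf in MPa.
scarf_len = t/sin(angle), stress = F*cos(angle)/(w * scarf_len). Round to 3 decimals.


scarf_len = 10/sin(16 deg) = 36.2796
cos(16 deg) = 0.961262
stress = 15725*0.961262/(35*36.2796) = 11.904 MPa

11.904


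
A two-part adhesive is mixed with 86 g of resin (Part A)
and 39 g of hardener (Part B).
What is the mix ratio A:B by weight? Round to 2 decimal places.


Mix ratio = mass_A / mass_B
= 86 / 39
= 2.21

2.21


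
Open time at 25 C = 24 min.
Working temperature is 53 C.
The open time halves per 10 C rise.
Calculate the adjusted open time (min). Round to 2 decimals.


factor = 2^((53 - 25) / 10) = 6.9644
ot = 24 / 6.9644 = 3.45 min

3.45


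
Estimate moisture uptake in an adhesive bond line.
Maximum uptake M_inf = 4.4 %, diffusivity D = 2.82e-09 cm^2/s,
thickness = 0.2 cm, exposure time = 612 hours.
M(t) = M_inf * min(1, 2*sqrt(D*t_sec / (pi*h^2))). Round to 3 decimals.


Convert time: 612 h = 2203200 s
ratio = min(1, 2*sqrt(2.82e-09*2203200/(pi*0.2^2)))
= 0.444710
M(t) = 4.4 * 0.444710 = 1.957%

1.957


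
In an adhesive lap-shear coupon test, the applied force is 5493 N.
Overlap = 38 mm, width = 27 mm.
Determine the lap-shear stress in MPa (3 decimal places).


stress = F / (overlap * width)
= 5493 / (38 * 27)
= 5.354 MPa

5.354


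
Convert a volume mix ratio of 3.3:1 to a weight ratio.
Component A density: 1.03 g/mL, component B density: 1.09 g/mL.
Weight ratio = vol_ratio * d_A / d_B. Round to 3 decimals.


= 3.3 * 1.03 / 1.09 = 3.118

3.118


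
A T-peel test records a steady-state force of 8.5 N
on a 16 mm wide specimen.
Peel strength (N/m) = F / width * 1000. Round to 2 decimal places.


Peel strength = 8.5 / 16 * 1000
= 531.25 N/m

531.25


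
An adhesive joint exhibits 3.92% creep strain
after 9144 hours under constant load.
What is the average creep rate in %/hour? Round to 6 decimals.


Creep rate = strain / time
= 3.92 / 9144
= 0.000429 %/h

0.000429


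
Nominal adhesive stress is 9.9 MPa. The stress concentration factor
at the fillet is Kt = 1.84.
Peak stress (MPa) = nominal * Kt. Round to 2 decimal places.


Peak = 9.9 * 1.84 = 18.22 MPa

18.22


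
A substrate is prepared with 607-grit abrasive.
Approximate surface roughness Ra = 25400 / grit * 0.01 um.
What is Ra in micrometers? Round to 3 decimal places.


Ra = 25400 / 607 * 0.01 = 0.418 um

0.418


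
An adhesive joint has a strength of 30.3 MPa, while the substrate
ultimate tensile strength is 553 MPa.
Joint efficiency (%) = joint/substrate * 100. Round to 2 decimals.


Efficiency = 30.3 / 553 * 100
= 5.48%

5.48


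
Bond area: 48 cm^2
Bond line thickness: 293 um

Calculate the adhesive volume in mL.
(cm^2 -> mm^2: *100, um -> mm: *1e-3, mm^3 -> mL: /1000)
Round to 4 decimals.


V = 48*100 * 293*1e-3 / 1000
= 1.4064 mL

1.4064


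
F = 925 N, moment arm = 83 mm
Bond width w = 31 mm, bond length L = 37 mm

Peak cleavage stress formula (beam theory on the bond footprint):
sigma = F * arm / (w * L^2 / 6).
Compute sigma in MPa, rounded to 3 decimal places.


sigma = (925 * 83) / (31 * 1369 / 6)
= 76775 * 6 / 42439
= 460650 / 42439
= 10.854 MPa

10.854


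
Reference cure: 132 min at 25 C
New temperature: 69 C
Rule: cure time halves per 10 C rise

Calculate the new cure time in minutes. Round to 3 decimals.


factor = 2^((69-25)/10) = 21.1121
t_new = 132 / 21.1121 = 6.252 min

6.252


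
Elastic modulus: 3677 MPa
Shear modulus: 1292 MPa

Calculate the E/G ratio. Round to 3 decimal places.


E / G = 3677 / 1292 = 2.846

2.846


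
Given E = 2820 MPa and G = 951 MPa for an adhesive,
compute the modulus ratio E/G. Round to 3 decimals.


E/G ratio = 2820 / 951 = 2.965

2.965


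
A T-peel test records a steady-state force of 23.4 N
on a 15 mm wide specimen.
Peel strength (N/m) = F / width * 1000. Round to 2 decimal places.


Peel strength = 23.4 / 15 * 1000
= 1560.00 N/m

1560.00


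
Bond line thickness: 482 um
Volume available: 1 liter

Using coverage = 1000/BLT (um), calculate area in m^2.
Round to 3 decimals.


1 L = 1e6 mm^3, thickness = 482 um = 0.482 mm
Area = 1e6 / 0.482 mm^2 = (1e6 / 0.482) / 1e6 m^2 = 1000 / 482 m^2
= 2.075 m^2

2.075


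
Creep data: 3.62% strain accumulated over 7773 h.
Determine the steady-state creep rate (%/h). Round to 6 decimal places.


Rate = 3.62 / 7773 = 0.000466 %/h

0.000466


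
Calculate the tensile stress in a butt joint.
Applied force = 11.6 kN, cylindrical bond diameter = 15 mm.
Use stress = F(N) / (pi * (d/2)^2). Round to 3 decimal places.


A = pi * 7.5^2 = 176.7146 mm^2
sigma = 11600.0 / 176.7146 = 65.643 MPa

65.643


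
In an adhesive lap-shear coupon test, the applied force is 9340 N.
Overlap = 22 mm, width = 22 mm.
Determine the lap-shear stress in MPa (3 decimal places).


stress = F / (overlap * width)
= 9340 / (22 * 22)
= 19.298 MPa

19.298


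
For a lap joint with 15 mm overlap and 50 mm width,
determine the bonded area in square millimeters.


Area = 15 * 50 = 750 mm^2

750


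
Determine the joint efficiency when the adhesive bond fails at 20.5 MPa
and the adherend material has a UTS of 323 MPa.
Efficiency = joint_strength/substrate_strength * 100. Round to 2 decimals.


Joint efficiency = 20.5 / 323 * 100
= 6.35%

6.35


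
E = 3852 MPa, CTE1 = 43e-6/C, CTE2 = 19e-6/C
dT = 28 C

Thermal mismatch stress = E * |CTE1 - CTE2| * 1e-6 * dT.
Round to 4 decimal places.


= 3852 * 24e-6 * 28
= 2.5885 MPa

2.5885


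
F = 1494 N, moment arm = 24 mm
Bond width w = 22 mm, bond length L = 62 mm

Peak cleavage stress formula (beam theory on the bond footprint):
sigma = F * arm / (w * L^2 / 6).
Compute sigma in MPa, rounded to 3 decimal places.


sigma = (1494 * 24) / (22 * 3844 / 6)
= 35856 * 6 / 84568
= 215136 / 84568
= 2.544 MPa

2.544


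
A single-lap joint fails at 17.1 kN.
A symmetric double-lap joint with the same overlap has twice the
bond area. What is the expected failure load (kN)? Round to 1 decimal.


Double-lap load = 2 * 17.1 = 34.2 kN

34.2


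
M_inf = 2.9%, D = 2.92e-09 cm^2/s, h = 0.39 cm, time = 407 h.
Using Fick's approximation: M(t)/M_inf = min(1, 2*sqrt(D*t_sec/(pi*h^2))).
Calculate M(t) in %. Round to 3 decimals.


t = 1465200 s
ratio = min(1, 2*sqrt(2.92e-09*1465200/(pi*0.1521)))
= 0.189248
M(t) = 2.9 * 0.189248 = 0.549%

0.549


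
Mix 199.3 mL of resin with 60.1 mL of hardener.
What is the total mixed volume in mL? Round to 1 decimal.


Total = 199.3 + 60.1 = 259.4 mL

259.4


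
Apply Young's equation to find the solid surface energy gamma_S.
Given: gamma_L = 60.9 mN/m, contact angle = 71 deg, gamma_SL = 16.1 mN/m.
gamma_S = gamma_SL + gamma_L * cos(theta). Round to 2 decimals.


theta_rad = 71 * pi/180 = 1.239184
gamma_S = 16.1 + 60.9 * cos(1.239184)
= 35.93 mN/m

35.93


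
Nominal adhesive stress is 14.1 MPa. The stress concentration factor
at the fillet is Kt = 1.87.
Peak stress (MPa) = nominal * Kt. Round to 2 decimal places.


Peak = 14.1 * 1.87 = 26.37 MPa

26.37


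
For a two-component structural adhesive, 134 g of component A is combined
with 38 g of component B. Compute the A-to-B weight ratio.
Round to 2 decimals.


Weight ratio A:B = 134 / 38
= 3.53

3.53


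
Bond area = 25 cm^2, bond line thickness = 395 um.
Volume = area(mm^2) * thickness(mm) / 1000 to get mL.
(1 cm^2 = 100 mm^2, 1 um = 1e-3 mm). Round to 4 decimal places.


area_mm2 = 25 * 100 = 2500
blt_mm = 395 * 1e-3 = 0.395
vol_mm3 = 2500 * 0.395 = 987.5
vol_mL = 987.5 / 1000 = 0.9875 mL

0.9875


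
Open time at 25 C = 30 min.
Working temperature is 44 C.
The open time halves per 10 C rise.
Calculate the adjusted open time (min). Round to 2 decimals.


factor = 2^((44 - 25) / 10) = 3.7321
ot = 30 / 3.7321 = 8.04 min

8.04


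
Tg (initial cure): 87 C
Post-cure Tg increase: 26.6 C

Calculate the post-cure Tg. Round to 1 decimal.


Post-cure Tg = 87 + 26.6 = 113.6 C

113.6


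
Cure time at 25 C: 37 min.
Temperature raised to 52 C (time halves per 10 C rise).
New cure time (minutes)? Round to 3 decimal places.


Acceleration factor = 2^(27/10) = 6.4980
New time = 37 / 6.4980 = 5.694 min

5.694


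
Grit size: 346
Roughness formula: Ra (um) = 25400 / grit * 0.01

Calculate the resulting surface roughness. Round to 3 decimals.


Ra = 25400 / 346 * 0.01
= 0.734 um

0.734


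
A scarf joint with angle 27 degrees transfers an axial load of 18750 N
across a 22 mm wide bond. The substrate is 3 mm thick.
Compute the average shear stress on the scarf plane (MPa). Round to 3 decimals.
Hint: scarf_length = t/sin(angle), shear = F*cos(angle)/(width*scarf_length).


scarf_length = 3 / sin(27 deg) = 6.6081 mm
cos(27 deg) = 0.891007
shear stress = 18750 * 0.891007 / (22 * 6.6081)
= 114.917 MPa

114.917


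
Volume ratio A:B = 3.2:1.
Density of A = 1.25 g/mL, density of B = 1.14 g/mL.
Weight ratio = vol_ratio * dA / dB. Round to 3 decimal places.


Wt ratio = 3.2 * 1.25 / 1.14
= 3.509

3.509


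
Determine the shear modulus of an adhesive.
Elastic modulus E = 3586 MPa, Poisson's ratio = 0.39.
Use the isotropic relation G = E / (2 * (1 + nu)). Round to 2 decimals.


G = 3586 / (2*(1+0.39)) = 3586 / 2.78
= 1289.93 MPa

1289.93


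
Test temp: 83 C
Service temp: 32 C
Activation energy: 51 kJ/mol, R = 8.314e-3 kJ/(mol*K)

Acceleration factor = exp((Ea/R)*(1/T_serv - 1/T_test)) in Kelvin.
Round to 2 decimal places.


AF = exp((51/0.008314)*(1/305.15 - 1/356.15))
= 17.79

17.79


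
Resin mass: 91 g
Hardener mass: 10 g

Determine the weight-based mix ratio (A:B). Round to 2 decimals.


Ratio = 91 / 10 = 9.10

9.10


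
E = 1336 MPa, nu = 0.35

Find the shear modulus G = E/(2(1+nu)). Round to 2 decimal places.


G = 1336 / (2 * 1.35)
= 494.81 MPa

494.81


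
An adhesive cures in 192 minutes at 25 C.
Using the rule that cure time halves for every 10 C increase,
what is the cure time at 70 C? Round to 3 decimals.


Factor = 2^((70 - 25) / 10) = 22.6274
Cure time = 192 / 22.6274
= 8.485 minutes

8.485


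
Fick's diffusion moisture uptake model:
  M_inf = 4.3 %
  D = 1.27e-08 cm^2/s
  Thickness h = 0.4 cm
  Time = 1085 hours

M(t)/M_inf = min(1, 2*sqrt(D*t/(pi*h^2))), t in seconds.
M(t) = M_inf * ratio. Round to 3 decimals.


t_sec = 1085 * 3600 = 3906000
ratio = 2*sqrt(1.27e-08*3906000/(pi*0.4^2))
= min(1, 0.628294)
= 0.628294
M(t) = 4.3 * 0.628294 = 2.702 %

2.702


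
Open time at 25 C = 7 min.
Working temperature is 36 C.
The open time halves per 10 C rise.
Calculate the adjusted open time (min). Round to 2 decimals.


factor = 2^((36 - 25) / 10) = 2.1435
ot = 7 / 2.1435 = 3.27 min

3.27


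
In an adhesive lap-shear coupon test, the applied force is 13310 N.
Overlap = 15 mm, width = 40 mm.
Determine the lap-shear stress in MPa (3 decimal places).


stress = F / (overlap * width)
= 13310 / (15 * 40)
= 22.183 MPa

22.183


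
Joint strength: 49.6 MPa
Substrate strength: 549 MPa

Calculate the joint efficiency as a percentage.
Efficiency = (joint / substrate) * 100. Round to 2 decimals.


Efficiency = (49.6 / 549) * 100 = 9.03%

9.03


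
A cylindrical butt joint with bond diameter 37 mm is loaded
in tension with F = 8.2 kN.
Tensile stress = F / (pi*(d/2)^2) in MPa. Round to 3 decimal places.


Area = pi * (37/2)^2 = 1075.2101 mm^2
Stress = 8.2*1000 / 1075.2101
= 7.626 MPa

7.626


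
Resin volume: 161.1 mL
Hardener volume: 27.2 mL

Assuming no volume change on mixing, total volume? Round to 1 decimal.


V_total = 161.1 + 27.2 = 188.3 mL

188.3


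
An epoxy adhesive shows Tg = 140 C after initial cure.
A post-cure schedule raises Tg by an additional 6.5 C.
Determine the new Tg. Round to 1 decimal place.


New Tg = 140 + 6.5
= 146.5 C

146.5


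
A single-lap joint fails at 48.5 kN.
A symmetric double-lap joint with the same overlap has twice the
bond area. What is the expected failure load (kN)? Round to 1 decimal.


Double-lap load = 2 * 48.5 = 97.0 kN

97.0


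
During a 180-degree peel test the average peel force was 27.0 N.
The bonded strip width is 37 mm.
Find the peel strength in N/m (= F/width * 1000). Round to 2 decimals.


Peel strength = F/width * 1000
= 27.0 / 37 * 1000
= 729.73 N/m

729.73


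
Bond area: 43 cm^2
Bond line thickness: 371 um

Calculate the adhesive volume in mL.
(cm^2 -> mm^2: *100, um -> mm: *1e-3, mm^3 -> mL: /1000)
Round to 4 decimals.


V = 43*100 * 371*1e-3 / 1000
= 1.5953 mL

1.5953


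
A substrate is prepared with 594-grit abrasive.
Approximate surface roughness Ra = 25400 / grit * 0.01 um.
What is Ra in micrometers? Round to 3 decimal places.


Ra = 25400 / 594 * 0.01 = 0.428 um

0.428


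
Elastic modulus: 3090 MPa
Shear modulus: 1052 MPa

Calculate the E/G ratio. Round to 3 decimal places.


E / G = 3090 / 1052 = 2.937

2.937


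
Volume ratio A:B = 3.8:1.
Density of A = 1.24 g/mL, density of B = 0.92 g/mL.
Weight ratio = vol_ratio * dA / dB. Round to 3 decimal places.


Wt ratio = 3.8 * 1.24 / 0.92
= 5.122

5.122


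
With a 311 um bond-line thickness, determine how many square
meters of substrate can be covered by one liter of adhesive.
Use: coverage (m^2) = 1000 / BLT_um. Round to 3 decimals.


Coverage = 1000 / 311 = 3.215 m^2

3.215


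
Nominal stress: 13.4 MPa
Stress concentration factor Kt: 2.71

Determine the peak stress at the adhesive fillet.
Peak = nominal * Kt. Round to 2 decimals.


Peak stress = 13.4 * 2.71
= 36.31 MPa

36.31


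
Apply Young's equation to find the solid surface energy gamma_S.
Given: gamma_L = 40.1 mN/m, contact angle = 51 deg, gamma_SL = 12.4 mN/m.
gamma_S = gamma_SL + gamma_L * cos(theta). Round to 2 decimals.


theta_rad = 51 * pi/180 = 0.890118
gamma_S = 12.4 + 40.1 * cos(0.890118)
= 37.64 mN/m

37.64


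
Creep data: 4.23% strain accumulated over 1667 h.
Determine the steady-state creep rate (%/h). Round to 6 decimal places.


Rate = 4.23 / 1667 = 0.002537 %/h

0.002537


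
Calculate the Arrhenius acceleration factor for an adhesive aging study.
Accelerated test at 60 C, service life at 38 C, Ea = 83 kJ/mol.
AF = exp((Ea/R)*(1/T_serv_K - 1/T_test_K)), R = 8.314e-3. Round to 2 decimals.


T_test = 333.15 K, T_serv = 311.15 K
Ea/R = 83 / 0.008314 = 9983.16
AF = exp(9983.16 * (1/311.15 - 1/333.15))
= 8.32

8.32


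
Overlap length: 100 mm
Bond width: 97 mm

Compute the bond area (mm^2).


Bond area = 100 * 97 = 9700 mm^2

9700


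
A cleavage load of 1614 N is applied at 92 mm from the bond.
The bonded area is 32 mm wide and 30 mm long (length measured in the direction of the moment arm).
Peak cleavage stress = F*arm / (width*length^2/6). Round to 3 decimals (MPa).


Moment = 1614 * 92 = 148488 N*mm
Section modulus = 32 * 900 / 6 = 28800 / 6 mm^3
Stress = 148488 / (28800 / 6) = 890928 / 28800
= 30.935 MPa

30.935


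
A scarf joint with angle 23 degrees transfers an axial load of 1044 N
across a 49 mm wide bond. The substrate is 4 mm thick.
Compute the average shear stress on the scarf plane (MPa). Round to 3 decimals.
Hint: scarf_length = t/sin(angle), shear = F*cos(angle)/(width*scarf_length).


scarf_length = 4 / sin(23 deg) = 10.2372 mm
cos(23 deg) = 0.920505
shear stress = 1044 * 0.920505 / (49 * 10.2372)
= 1.916 MPa

1.916


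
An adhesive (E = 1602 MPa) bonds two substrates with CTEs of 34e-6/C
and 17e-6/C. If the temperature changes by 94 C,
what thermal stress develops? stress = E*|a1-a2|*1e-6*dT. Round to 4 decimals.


Stress = 1602 * |34 - 17| * 1e-6 * 94
= 2.5600 MPa

2.5600


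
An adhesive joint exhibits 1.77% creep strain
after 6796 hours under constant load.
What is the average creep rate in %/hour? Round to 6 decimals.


Creep rate = strain / time
= 1.77 / 6796
= 0.000260 %/h

0.000260


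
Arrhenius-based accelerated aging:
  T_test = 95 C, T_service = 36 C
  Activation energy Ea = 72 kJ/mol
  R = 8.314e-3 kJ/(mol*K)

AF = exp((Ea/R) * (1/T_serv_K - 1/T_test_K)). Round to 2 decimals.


T_test_K = 368.15, T_serv_K = 309.15
AF = exp((72/8.314e-3) * (1/309.15 - 1/368.15))
= 89.06

89.06


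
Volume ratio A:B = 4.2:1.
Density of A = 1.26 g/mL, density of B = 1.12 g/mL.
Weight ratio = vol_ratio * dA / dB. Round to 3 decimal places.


Wt ratio = 4.2 * 1.26 / 1.12
= 4.725

4.725


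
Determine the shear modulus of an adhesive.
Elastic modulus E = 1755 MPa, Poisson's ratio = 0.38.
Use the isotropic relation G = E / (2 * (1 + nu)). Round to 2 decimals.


G = 1755 / (2*(1+0.38)) = 1755 / 2.76
= 635.87 MPa

635.87


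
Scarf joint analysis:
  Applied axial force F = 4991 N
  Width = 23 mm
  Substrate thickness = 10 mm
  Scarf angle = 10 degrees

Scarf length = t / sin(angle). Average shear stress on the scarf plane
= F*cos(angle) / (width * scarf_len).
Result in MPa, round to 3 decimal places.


Scarf length = 10 / sin(10 deg) = 57.5877 mm
cos(10 deg) = 0.984808
Shear = 4991 * 0.984808 / (23 * 57.5877)
= 3.711 MPa

3.711


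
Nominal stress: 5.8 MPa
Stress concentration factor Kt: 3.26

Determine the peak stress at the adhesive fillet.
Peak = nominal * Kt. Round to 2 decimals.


Peak stress = 5.8 * 3.26
= 18.91 MPa

18.91


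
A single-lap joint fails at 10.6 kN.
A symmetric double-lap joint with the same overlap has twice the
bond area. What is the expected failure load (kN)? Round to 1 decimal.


Double-lap load = 2 * 10.6 = 21.2 kN

21.2


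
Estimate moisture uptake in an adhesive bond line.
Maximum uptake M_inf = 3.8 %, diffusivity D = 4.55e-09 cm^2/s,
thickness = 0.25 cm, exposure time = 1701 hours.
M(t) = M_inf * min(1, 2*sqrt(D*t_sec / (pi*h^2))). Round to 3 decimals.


Convert time: 1701 h = 6123600 s
ratio = min(1, 2*sqrt(4.55e-09*6123600/(pi*0.25^2)))
= 0.753397
M(t) = 3.8 * 0.753397 = 2.863%

2.863


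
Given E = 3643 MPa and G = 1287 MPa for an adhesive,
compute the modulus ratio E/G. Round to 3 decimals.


E/G ratio = 3643 / 1287 = 2.831

2.831


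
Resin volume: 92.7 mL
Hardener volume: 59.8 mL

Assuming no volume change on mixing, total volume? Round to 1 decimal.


V_total = 92.7 + 59.8 = 152.5 mL

152.5


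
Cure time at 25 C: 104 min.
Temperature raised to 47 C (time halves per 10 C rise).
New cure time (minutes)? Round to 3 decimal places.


Acceleration factor = 2^(22/10) = 4.5948
New time = 104 / 4.5948 = 22.634 min

22.634


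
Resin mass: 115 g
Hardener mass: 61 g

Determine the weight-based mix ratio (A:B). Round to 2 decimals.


Ratio = 115 / 61 = 1.89

1.89


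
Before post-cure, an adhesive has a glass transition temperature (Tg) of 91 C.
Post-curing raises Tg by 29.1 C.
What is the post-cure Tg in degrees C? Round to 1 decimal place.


Tg_post = Tg_base + delta_Tg
= 91 + 29.1
= 120.1 C

120.1


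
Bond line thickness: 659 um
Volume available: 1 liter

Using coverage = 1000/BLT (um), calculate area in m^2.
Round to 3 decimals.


1 L = 1e6 mm^3, thickness = 659 um = 0.659 mm
Area = 1e6 / 0.659 mm^2 = (1e6 / 0.659) / 1e6 m^2 = 1000 / 659 m^2
= 1.517 m^2

1.517


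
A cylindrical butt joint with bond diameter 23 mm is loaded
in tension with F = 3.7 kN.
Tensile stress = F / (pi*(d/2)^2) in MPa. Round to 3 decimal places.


Area = pi * (23/2)^2 = 415.4756 mm^2
Stress = 3.7*1000 / 415.4756
= 8.905 MPa

8.905


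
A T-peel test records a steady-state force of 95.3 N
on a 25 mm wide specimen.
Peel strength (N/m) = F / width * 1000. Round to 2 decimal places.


Peel strength = 95.3 / 25 * 1000
= 3812.00 N/m

3812.00


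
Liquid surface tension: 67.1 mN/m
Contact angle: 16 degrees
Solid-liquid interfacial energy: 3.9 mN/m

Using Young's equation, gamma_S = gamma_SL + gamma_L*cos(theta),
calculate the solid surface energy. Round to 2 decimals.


gamma_S = 3.9 + 67.1 * cos(16)
= 68.40 mN/m

68.40


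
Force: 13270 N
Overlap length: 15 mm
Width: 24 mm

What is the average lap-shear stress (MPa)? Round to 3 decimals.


Average shear stress = F / (overlap * width)
= 13270 / (15 * 24)
= 36.861 MPa

36.861


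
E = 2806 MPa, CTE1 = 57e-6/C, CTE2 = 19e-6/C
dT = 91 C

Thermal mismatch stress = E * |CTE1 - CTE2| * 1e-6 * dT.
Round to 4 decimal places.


= 2806 * 38e-6 * 91
= 9.7031 MPa

9.7031


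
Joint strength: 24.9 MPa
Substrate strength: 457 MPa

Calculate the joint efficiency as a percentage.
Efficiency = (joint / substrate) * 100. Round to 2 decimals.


Efficiency = (24.9 / 457) * 100 = 5.45%

5.45


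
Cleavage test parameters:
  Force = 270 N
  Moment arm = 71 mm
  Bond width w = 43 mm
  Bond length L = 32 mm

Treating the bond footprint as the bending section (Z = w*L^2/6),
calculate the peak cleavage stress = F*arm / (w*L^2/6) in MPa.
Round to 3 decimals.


M = 270 * 71 = 19170 N*mm
Z = 43 * 32^2 / 6 = 44032 / 6 mm^3
sigma = M / Z = 6 * 19170 / 44032 = 115020 / 44032
= 2.612 MPa

2.612


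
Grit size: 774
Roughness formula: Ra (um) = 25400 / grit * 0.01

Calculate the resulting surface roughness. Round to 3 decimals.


Ra = 25400 / 774 * 0.01
= 0.328 um

0.328


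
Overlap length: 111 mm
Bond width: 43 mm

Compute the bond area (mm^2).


Bond area = 111 * 43 = 4773 mm^2

4773


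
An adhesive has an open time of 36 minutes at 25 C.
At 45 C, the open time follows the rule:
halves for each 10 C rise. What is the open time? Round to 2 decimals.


Factor = 2^((45-25)/10) = 4.0000
Open time = 36 / 4.0000 = 9.00 min

9.00


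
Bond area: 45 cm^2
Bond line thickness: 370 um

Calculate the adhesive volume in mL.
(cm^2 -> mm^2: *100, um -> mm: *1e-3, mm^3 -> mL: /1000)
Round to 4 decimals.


V = 45*100 * 370*1e-3 / 1000
= 1.6650 mL

1.6650


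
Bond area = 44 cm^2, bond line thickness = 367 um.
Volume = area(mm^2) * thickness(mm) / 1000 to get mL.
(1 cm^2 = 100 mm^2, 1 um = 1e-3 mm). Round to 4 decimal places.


area_mm2 = 44 * 100 = 4400
blt_mm = 367 * 1e-3 = 0.367
vol_mm3 = 4400 * 0.367 = 1614.8
vol_mL = 1614.8 / 1000 = 1.6148 mL

1.6148


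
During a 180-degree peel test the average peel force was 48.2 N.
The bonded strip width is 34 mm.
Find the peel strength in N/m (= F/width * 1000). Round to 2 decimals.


Peel strength = F/width * 1000
= 48.2 / 34 * 1000
= 1417.65 N/m

1417.65


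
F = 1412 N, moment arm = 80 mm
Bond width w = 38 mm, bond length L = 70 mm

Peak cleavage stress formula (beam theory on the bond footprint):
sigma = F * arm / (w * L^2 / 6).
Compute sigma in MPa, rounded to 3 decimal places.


sigma = (1412 * 80) / (38 * 4900 / 6)
= 112960 * 6 / 186200
= 677760 / 186200
= 3.640 MPa

3.640


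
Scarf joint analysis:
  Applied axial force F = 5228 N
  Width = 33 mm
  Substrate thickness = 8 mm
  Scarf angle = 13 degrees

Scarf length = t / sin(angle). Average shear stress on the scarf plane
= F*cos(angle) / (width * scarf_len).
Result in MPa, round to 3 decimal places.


Scarf length = 8 / sin(13 deg) = 35.5633 mm
cos(13 deg) = 0.974370
Shear = 5228 * 0.974370 / (33 * 35.5633)
= 4.341 MPa

4.341


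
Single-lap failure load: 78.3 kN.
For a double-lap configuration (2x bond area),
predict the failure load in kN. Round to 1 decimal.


Failure load = 78.3 * 2 = 156.6 kN

156.6


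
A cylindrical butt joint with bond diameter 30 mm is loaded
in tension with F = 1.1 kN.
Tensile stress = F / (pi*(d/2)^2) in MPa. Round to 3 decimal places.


Area = pi * (30/2)^2 = 706.8583 mm^2
Stress = 1.1*1000 / 706.8583
= 1.556 MPa

1.556


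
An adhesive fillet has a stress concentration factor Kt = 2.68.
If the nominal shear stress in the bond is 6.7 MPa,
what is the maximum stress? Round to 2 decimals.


Max stress = 6.7 * 2.68 = 17.96 MPa

17.96


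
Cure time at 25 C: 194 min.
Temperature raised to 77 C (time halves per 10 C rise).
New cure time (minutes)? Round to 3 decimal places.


Acceleration factor = 2^(52/10) = 36.7583
New time = 194 / 36.7583 = 5.278 min

5.278


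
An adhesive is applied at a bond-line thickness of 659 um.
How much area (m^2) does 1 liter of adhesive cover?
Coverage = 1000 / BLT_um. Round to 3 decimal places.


Coverage = 1000 / 659 = 1.517 m^2

1.517


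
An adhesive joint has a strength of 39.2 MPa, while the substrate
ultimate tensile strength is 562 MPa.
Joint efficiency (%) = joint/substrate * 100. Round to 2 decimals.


Efficiency = 39.2 / 562 * 100
= 6.98%

6.98


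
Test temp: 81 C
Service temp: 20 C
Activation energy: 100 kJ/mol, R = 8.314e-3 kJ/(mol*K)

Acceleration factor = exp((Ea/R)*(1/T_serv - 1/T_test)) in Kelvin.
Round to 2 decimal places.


AF = exp((100/0.008314)*(1/293.15 - 1/354.15))
= 1172.77

1172.77


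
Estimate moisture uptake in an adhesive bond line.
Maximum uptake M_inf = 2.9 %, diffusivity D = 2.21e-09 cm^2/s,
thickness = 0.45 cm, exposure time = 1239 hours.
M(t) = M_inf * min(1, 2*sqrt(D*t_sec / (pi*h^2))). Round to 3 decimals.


Convert time: 1239 h = 4460400 s
ratio = min(1, 2*sqrt(2.21e-09*4460400/(pi*0.45^2)))
= 0.248958
M(t) = 2.9 * 0.248958 = 0.722%

0.722


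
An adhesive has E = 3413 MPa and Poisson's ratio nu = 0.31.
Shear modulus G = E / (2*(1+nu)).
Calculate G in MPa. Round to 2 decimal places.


G = 3413 / (2*(1+0.31))
= 3413 / 2.62
= 1302.67 MPa

1302.67


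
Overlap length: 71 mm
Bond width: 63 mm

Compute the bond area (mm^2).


Bond area = 71 * 63 = 4473 mm^2

4473


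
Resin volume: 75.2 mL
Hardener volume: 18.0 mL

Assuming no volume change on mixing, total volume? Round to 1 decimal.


V_total = 75.2 + 18.0 = 93.2 mL

93.2


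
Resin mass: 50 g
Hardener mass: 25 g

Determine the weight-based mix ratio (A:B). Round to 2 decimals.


Ratio = 50 / 25 = 2.00

2.00


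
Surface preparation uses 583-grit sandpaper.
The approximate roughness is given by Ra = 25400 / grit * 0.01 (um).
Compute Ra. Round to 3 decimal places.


Ra = 25400 / 583 * 0.01
= 254 / 583
= 0.436 um

0.436


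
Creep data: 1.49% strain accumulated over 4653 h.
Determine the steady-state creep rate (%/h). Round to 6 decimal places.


Rate = 1.49 / 4653 = 0.000320 %/h

0.000320


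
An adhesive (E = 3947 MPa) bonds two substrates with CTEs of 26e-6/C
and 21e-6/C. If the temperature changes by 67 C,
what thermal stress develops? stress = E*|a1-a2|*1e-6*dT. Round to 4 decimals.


Stress = 3947 * |26 - 21| * 1e-6 * 67
= 1.3222 MPa

1.3222


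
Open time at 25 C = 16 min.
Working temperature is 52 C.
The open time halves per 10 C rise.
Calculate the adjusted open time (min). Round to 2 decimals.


factor = 2^((52 - 25) / 10) = 6.4980
ot = 16 / 6.4980 = 2.46 min

2.46


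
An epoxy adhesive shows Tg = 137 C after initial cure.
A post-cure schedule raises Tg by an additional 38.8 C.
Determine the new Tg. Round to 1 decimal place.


New Tg = 137 + 38.8
= 175.8 C

175.8


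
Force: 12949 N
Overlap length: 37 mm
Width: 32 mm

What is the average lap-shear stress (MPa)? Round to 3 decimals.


Average shear stress = F / (overlap * width)
= 12949 / (37 * 32)
= 10.937 MPa

10.937


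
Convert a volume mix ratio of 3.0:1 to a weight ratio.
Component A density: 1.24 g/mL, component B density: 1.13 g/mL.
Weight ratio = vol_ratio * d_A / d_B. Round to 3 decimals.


= 3.0 * 1.24 / 1.13 = 3.292

3.292


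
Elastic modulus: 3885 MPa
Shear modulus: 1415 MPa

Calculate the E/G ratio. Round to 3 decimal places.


E / G = 3885 / 1415 = 2.746

2.746


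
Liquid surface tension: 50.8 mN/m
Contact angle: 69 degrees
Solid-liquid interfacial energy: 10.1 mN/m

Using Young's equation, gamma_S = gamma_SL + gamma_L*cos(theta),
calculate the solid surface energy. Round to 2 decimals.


gamma_S = 10.1 + 50.8 * cos(69)
= 28.31 mN/m

28.31


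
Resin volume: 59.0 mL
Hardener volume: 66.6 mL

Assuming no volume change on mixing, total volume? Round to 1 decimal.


V_total = 59.0 + 66.6 = 125.6 mL

125.6


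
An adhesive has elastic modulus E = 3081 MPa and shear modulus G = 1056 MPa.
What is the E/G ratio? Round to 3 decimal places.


E/G = 3081 / 1056 = 2.918

2.918


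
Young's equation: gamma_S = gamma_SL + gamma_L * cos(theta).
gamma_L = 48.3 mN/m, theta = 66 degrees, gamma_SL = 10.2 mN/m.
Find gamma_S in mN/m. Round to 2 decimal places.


cos(66 deg) = 0.406737
gamma_S = 10.2 + 48.3 * 0.406737
= 29.85 mN/m

29.85


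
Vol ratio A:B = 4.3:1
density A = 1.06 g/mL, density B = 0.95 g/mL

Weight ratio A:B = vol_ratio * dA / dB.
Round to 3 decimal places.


Weight ratio = 4.3 * 1.06 / 0.95
= 4.798

4.798


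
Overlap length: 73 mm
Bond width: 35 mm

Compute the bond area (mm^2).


Bond area = 73 * 35 = 2555 mm^2

2555
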